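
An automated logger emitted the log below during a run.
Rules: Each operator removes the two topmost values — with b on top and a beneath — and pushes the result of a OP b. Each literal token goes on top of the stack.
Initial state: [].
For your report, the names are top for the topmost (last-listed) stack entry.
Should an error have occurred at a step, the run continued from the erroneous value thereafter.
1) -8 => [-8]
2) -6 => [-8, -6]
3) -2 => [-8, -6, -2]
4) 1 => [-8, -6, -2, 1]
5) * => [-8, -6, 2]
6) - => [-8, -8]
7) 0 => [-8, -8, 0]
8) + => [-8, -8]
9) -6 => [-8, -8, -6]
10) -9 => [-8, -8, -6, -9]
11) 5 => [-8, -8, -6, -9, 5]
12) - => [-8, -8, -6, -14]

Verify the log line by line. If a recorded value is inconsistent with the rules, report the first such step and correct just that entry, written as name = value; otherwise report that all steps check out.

Step 1: push -8: top = -8 — exactly as logged.
Step 2: push -6: top = -6 — verified.
Step 3: push -2: top = -2 — confirmed correct.
Step 4: push 1: top = 1 — in agreement.
Step 5: -2 * 1 = -2 — this is not what the log shows.
First deviation found at step 5; the corrected entry is top = -2.

step 5, top = -2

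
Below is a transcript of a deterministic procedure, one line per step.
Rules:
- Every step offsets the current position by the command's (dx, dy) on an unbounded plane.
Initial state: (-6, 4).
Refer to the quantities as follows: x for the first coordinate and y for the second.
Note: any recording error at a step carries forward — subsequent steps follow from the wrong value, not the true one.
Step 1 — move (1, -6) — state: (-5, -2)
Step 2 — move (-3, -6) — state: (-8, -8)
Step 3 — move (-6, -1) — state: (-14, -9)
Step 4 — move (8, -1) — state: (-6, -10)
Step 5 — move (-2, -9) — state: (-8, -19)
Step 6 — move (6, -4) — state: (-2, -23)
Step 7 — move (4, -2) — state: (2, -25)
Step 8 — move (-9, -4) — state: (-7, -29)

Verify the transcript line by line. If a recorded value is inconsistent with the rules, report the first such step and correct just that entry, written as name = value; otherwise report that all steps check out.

no error

Recomputing the run from the initial state:
step 1: x = -5, y = -2
step 2: x = -8, y = -8
step 3: x = -14, y = -9
step 4: x = -6, y = -10
step 5: x = -8, y = -19
step 6: x = -2, y = -23
step 7: x = 2, y = -25
step 8: x = -7, y = -29
This matches the transcript at every step.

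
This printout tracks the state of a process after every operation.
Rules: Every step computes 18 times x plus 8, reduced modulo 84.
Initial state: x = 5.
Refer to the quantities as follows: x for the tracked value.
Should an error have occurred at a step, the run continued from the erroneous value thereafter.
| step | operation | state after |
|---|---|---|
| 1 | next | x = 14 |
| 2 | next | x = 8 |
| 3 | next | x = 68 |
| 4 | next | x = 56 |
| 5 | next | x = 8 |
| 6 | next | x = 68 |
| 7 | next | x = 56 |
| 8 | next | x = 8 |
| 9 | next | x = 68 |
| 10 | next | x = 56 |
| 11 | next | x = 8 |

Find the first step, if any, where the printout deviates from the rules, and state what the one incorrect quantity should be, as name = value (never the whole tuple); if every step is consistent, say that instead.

1. x = (18*5 + 8) mod 84 = 14 (matches)
2. x = (18*14 + 8) mod 84 = 8 (matches)
3. x = (18*8 + 8) mod 84 = 68 (exactly as logged)
4. x = (18*68 + 8) mod 84 = 56 (confirmed correct)
5. x = (18*56 + 8) mod 84 = 8 (confirmed correct)
6. x = (18*8 + 8) mod 84 = 68 (exactly as logged)
7. x = (18*68 + 8) mod 84 = 56 (in agreement)
8. x = (18*56 + 8) mod 84 = 8 (verified)
9. x = (18*8 + 8) mod 84 = 68 (exactly as logged)
10. x = (18*68 + 8) mod 84 = 56 (confirmed correct)
11. x = (18*56 + 8) mod 84 = 8 (confirmed correct)
The recomputation confirms every line.

no error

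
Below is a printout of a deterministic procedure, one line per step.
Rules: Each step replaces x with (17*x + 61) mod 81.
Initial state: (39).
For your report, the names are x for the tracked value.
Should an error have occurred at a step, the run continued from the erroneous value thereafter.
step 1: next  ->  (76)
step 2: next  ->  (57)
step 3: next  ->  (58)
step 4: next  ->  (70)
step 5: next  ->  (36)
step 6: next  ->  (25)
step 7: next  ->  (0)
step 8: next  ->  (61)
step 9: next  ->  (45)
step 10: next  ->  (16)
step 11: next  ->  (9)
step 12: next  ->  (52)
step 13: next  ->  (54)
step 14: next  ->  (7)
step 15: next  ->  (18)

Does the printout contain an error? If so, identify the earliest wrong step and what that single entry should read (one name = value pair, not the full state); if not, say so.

step 1: x = (17*39 + 61) mod 81 = 76 -> confirmed correct
step 2: x = (17*76 + 61) mod 81 = 57 -> no discrepancy
step 3: x = (17*57 + 61) mod 81 = 58 -> confirmed correct
step 4: x = (17*58 + 61) mod 81 = 75 -> this is not what the printout shows
So the first discrepancy is step 4, where the right value is x = 75.

step 4, x = 75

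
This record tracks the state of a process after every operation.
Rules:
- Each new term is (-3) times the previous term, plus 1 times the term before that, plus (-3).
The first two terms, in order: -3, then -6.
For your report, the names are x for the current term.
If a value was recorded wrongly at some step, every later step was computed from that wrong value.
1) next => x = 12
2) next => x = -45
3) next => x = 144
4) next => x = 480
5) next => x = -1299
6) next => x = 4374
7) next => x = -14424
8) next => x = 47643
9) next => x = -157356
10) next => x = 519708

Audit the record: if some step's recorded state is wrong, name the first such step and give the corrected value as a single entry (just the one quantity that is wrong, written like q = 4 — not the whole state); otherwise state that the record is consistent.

step 4, x = -480

step 1: x = -3*(-6) + (1)*(-3) + (-3) = 12 -> verified
step 2: x = -3*(12) + (1)*(-6) + (-3) = -45 -> exactly as logged
step 3: x = -3*(-45) + (1)*(12) + (-3) = 144 -> agrees with the record
step 4: x = -3*(144) + (1)*(-45) + (-3) = -480 -> this is not what the record shows
That makes step 4 the first incorrect line — x = -480 is what it should show.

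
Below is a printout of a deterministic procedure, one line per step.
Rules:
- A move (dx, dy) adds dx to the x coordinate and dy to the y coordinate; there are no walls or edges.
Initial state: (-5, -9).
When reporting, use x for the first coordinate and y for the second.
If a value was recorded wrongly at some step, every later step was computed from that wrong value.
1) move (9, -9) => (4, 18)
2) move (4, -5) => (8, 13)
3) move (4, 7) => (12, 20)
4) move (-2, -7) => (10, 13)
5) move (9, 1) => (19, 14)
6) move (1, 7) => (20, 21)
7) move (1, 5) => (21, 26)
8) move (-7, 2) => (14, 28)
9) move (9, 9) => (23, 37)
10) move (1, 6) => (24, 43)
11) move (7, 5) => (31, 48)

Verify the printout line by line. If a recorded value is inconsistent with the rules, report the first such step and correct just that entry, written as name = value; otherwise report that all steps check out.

Step 1: x = -5 + (9) = 4, y = -9 + (-9) = -18 — a discrepancy with the printout.
Conclusion: step 1 carries the first error; the entry should be y = -18.

step 1, y = -18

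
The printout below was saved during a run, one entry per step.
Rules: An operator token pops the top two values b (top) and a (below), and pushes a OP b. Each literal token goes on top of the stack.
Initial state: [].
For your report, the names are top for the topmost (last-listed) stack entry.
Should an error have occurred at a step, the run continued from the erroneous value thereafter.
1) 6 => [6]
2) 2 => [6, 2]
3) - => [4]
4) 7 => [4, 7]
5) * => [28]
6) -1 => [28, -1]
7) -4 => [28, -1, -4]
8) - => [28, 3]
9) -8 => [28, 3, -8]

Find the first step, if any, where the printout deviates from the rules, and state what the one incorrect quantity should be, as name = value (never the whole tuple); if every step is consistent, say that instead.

no error

step 1: push 6: top = 6 -> consistent with the printout
step 2: push 2: top = 2 -> verified
step 3: 6 - 2 = 4 -> verified
step 4: push 7: top = 7 -> matches
step 5: 4 * 7 = 28 -> exactly as logged
step 6: push -1: top = -1 -> same as recorded
step 7: push -4: top = -4 -> consistent with the printout
step 8: -1 - -4 = 3 -> verified
step 9: push -8: top = -8 -> checks out
Each recorded entry agrees with the recomputation.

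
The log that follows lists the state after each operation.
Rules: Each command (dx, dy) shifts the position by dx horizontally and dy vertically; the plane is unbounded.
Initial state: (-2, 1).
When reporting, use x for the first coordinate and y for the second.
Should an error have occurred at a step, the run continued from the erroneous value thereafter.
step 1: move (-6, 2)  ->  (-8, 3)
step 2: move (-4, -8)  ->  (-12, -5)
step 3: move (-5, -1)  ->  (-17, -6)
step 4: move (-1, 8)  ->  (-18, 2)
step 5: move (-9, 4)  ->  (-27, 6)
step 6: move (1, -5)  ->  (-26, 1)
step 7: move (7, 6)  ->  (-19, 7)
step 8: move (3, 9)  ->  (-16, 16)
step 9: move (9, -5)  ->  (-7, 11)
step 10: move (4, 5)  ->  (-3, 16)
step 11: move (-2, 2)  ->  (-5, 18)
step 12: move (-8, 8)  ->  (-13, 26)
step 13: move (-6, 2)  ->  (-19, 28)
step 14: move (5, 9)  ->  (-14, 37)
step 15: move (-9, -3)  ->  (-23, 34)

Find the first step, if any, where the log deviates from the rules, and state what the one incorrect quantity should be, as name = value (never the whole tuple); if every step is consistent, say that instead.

Recomputing the run from the initial state:
step 1: x = -8, y = 3
step 2: x = -12, y = -5
step 3: x = -17, y = -6
step 4: x = -18, y = 2
step 5: x = -27, y = 6
step 6: x = -26, y = 1
step 7: x = -19, y = 7
step 8: x = -16, y = 16
step 9: x = -7, y = 11
step 10: x = -3, y = 16
step 11: x = -5, y = 18
step 12: x = -13, y = 26
step 13: x = -19, y = 28
step 14: x = -14, y = 37
step 15: x = -23, y = 34
This matches the log at every step.

no error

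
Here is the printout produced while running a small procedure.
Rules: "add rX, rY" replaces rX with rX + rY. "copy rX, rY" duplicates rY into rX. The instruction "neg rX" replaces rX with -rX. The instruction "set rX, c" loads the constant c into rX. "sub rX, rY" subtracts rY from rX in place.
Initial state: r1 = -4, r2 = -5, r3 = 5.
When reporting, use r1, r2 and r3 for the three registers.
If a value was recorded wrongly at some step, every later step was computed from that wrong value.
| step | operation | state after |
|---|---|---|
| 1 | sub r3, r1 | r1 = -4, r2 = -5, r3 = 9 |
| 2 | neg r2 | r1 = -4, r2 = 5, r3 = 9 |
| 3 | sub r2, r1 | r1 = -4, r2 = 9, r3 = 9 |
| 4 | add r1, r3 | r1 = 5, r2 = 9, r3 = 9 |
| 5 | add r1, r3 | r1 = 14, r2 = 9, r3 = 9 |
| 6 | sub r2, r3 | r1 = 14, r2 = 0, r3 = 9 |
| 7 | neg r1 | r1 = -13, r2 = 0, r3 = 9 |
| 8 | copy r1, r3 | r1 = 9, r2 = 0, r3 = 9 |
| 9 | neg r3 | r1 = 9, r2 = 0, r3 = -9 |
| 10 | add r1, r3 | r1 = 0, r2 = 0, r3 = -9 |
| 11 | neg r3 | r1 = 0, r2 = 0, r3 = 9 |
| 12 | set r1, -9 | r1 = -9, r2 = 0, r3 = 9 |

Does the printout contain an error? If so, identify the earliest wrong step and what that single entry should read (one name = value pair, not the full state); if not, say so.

step 7, r1 = -14

step 1: r3 = 5 - -4 = 9 -> agrees with the printout
step 2: r2 = -(-5) = 5 -> consistent with the printout
step 3: r2 = 5 - -4 = 9 -> agrees with the printout
step 4: r1 = -4 + 9 = 5 -> no discrepancy
step 5: r1 = 5 + 9 = 14 -> exactly as logged
step 6: r2 = 9 - 9 = 0 -> checks out
step 7: r1 = -(14) = -14 -> this is not what the printout shows
Conclusion: step 7 carries the first error; the entry should be r1 = -14.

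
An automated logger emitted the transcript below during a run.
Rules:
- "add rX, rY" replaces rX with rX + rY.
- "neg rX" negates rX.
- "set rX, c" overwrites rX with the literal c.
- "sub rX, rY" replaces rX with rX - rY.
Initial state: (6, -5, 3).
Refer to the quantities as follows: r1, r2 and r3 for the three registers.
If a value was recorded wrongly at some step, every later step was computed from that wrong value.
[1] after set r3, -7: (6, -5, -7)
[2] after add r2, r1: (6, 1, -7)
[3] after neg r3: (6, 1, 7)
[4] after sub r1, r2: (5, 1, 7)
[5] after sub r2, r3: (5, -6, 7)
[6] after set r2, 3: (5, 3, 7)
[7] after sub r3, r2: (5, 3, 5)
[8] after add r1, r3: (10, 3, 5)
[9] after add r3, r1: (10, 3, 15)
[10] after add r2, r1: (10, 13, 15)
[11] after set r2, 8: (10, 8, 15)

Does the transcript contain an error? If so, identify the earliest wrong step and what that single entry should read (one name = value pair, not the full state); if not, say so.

1. r3 = -7 (verified)
2. r2 = -5 + 6 = 1 (agrees with the transcript)
3. r3 = -(-7) = 7 (verified)
4. r1 = 6 - 1 = 5 (no discrepancy)
5. r2 = 1 - 7 = -6 (no discrepancy)
6. r2 = 3 (consistent with the transcript)
7. r3 = 7 - 3 = 4 (not what was recorded)
The earliest wrong entry is at step 7: it should read r3 = 4.

step 7, r3 = 4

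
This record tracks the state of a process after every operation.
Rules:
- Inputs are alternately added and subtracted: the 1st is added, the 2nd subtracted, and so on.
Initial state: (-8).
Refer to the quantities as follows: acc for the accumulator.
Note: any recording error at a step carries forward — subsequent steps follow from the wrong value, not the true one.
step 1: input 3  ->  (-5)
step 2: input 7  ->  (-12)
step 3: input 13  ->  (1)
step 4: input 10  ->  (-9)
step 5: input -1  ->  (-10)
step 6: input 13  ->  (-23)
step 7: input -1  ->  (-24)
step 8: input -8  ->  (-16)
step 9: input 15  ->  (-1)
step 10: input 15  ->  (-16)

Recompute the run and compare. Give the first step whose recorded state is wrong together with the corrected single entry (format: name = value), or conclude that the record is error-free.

no error

Recomputing the run from the initial state:
step 1: acc = -5
step 2: acc = -12
step 3: acc = 1
step 4: acc = -9
step 5: acc = -10
step 6: acc = -23
step 7: acc = -24
step 8: acc = -16
step 9: acc = -1
step 10: acc = -16
This matches the record at every step.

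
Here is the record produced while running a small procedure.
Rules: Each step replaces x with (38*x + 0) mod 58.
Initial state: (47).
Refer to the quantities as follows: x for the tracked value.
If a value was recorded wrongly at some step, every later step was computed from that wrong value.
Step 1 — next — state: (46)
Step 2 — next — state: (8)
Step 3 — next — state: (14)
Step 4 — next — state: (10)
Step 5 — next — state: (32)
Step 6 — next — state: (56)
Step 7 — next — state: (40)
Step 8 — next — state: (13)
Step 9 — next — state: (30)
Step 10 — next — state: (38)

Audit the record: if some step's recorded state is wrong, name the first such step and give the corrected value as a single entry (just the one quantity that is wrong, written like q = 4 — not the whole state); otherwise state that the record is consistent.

1. x = (38*47 + 0) mod 58 = 46 (same as recorded)
2. x = (38*46 + 0) mod 58 = 8 (agrees with the record)
3. x = (38*8 + 0) mod 58 = 14 (consistent with the record)
4. x = (38*14 + 0) mod 58 = 10 (same as recorded)
5. x = (38*10 + 0) mod 58 = 32 (matches)
6. x = (38*32 + 0) mod 58 = 56 (checks out)
7. x = (38*56 + 0) mod 58 = 40 (confirmed correct)
8. x = (38*40 + 0) mod 58 = 12 (the record disagrees here)
So the first discrepancy is step 8, where the right value is x = 12.

step 8, x = 12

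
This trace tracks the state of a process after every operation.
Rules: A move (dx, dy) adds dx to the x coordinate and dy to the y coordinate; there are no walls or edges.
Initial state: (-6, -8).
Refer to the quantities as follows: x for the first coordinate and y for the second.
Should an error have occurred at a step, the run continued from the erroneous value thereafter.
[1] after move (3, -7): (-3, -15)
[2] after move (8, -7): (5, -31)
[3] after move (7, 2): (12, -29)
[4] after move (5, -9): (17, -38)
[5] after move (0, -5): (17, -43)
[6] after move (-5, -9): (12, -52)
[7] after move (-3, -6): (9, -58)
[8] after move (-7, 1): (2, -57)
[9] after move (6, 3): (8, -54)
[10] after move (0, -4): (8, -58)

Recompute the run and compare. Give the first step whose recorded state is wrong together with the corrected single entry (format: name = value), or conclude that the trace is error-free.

step 2, y = -22

Recomputing the run from the initial state:
step 1: x = -3, y = -15
step 2: x = 5, y = -22
step 3: x = 12, y = -20
step 4: x = 17, y = -29
step 5: x = 17, y = -34
step 6: x = 12, y = -43
step 7: x = 9, y = -49
step 8: x = 2, y = -48
step 9: x = 8, y = -45
step 10: x = 8, y = -49
The first disagreement with the trace is at step 2, where the value should be y = -22.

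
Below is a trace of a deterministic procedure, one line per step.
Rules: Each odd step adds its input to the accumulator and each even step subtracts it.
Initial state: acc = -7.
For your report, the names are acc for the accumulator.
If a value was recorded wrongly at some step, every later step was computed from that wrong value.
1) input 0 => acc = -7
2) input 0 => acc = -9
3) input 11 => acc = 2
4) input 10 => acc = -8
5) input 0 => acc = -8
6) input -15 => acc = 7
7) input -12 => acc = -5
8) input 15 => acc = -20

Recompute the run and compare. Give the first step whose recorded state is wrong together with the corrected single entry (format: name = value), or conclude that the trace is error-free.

step 1: acc = -7 + 0 = -7 -> confirmed correct
step 2: acc = -7 - 0 = -7 -> not what was recorded
So the first discrepancy is step 2, where the right value is acc = -7.

step 2, acc = -7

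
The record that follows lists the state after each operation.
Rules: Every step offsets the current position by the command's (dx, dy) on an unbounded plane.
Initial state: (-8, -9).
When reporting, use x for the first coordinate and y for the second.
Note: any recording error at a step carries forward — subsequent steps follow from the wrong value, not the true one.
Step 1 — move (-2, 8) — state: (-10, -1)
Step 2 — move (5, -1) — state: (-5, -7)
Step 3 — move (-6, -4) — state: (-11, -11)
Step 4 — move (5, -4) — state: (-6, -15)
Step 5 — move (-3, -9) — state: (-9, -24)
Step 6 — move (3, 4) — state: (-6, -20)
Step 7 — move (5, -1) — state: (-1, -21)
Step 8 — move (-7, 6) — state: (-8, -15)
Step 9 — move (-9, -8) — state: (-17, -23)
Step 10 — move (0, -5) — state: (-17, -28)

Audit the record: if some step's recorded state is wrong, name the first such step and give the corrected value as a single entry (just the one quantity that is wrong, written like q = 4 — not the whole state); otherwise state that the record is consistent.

step 2, y = -2

step 1: x = -8 + (-2) = -10, y = -9 + (8) = -1 -> confirmed correct
step 2: x = -10 + (5) = -5, y = -1 + (-1) = -2 -> this is not what the record shows
The earliest wrong entry is at step 2: it should read y = -2.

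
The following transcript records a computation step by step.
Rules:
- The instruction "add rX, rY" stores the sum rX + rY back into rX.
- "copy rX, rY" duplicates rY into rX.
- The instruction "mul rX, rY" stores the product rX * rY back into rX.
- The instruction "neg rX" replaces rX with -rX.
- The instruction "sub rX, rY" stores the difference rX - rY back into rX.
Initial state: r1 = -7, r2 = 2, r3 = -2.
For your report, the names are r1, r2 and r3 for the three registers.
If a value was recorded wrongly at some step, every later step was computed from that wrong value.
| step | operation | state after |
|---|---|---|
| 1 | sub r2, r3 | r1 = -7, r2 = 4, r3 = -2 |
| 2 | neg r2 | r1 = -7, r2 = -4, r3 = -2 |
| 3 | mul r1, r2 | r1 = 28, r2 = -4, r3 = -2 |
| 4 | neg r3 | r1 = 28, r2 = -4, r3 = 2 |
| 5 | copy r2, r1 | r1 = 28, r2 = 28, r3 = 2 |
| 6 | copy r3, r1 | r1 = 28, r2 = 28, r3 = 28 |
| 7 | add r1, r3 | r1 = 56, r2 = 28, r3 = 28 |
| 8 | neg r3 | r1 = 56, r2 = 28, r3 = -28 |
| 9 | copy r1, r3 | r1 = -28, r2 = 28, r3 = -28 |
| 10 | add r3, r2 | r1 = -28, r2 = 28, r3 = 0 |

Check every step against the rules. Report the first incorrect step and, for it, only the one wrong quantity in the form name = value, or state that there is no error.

Recomputing the run from the initial state:
step 1: r1 = -7, r2 = 4, r3 = -2
step 2: r1 = -7, r2 = -4, r3 = -2
step 3: r1 = 28, r2 = -4, r3 = -2
step 4: r1 = 28, r2 = -4, r3 = 2
step 5: r1 = 28, r2 = 28, r3 = 2
step 6: r1 = 28, r2 = 28, r3 = 28
step 7: r1 = 56, r2 = 28, r3 = 28
step 8: r1 = 56, r2 = 28, r3 = -28
step 9: r1 = -28, r2 = 28, r3 = -28
step 10: r1 = -28, r2 = 28, r3 = 0
This matches the transcript at every step.

no error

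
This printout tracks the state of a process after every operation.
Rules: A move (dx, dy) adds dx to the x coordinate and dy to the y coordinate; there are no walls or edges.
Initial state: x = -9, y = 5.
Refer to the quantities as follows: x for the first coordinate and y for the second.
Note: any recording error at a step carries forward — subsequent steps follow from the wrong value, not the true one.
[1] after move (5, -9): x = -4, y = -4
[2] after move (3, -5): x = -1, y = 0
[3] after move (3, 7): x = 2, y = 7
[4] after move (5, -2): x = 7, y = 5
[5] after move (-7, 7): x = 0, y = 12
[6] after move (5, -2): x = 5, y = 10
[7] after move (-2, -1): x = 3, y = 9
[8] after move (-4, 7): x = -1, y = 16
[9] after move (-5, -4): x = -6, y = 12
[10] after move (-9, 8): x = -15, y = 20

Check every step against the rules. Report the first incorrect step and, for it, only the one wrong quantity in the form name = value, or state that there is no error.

Step 1: x = -9 + (5) = -4, y = 5 + (-9) = -4 — confirmed correct.
Step 2: x = -4 + (3) = -1, y = -4 + (-5) = -9 — the printout has a different value.
The earliest wrong entry is at step 2: it should read y = -9.

step 2, y = -9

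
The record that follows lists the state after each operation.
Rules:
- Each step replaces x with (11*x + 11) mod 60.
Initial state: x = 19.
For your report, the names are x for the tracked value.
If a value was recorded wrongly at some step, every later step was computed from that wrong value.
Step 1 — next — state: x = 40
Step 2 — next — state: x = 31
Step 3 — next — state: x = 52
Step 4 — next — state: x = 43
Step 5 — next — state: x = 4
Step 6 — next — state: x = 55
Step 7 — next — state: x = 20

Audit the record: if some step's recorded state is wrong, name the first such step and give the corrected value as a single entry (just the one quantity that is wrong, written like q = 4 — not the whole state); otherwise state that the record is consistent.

step 7, x = 16

step 1: x = (11*19 + 11) mod 60 = 40 -> no discrepancy
step 2: x = (11*40 + 11) mod 60 = 31 -> confirmed correct
step 3: x = (11*31 + 11) mod 60 = 52 -> exactly as logged
step 4: x = (11*52 + 11) mod 60 = 43 -> confirmed correct
step 5: x = (11*43 + 11) mod 60 = 4 -> verified
step 6: x = (11*4 + 11) mod 60 = 55 -> checks out
step 7: x = (11*55 + 11) mod 60 = 16 -> the record disagrees here
So the first discrepancy is step 7, where the right value is x = 16.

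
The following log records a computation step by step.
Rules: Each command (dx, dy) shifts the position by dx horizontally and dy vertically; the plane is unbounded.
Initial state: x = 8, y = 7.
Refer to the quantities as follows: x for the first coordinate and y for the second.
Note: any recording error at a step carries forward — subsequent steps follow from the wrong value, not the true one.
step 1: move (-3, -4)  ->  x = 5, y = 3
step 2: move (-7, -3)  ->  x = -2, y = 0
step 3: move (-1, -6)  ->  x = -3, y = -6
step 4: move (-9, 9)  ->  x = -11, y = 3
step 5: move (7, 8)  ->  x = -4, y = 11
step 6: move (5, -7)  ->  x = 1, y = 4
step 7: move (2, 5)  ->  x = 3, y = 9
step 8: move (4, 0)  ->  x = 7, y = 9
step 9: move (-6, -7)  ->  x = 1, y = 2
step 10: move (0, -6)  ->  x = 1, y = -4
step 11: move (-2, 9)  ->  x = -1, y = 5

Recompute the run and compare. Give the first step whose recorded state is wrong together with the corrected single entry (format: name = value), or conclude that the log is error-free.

Step 1: x = 8 + (-3) = 5, y = 7 + (-4) = 3 — no discrepancy.
Step 2: x = 5 + (-7) = -2, y = 3 + (-3) = 0 — matches.
Step 3: x = -2 + (-1) = -3, y = 0 + (-6) = -6 — confirmed correct.
Step 4: x = -3 + (-9) = -12, y = -6 + (9) = 3 — the entry is off here.
So the first discrepancy is step 4, where the right value is x = -12.

step 4, x = -12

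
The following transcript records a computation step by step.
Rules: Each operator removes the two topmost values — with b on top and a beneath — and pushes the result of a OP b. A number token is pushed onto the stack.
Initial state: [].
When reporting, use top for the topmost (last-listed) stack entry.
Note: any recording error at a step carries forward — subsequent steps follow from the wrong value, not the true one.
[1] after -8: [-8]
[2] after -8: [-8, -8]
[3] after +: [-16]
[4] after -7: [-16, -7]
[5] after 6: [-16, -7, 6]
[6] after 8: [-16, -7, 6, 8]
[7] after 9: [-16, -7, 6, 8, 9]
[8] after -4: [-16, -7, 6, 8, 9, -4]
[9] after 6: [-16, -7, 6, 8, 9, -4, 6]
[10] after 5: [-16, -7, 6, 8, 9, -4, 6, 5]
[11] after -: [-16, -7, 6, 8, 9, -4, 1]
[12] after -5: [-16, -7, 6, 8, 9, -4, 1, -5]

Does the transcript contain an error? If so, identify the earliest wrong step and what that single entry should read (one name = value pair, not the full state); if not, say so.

Recomputing the run from the initial state:
step 1: [-8]
step 2: [-8, -8]
step 3: [-16]
step 4: [-16, -7]
step 5: [-16, -7, 6]
step 6: [-16, -7, 6, 8]
step 7: [-16, -7, 6, 8, 9]
step 8: [-16, -7, 6, 8, 9, -4]
step 9: [-16, -7, 6, 8, 9, -4, 6]
step 10: [-16, -7, 6, 8, 9, -4, 6, 5]
step 11: [-16, -7, 6, 8, 9, -4, 1]
step 12: [-16, -7, 6, 8, 9, -4, 1, -5]
This matches the transcript at every step.

no error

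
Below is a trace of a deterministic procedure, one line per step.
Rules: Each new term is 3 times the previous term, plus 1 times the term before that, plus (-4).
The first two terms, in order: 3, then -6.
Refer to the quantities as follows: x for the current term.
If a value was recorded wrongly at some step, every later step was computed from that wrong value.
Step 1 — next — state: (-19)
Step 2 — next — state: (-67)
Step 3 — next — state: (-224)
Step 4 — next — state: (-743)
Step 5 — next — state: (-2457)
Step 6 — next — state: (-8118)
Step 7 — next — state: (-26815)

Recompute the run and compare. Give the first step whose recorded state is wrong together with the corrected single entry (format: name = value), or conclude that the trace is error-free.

no error

step 1: x = 3*(-6) + (1)*(3) + (-4) = -19 -> consistent with the trace
step 2: x = 3*(-19) + (1)*(-6) + (-4) = -67 -> verified
step 3: x = 3*(-67) + (1)*(-19) + (-4) = -224 -> consistent with the trace
step 4: x = 3*(-224) + (1)*(-67) + (-4) = -743 -> no discrepancy
step 5: x = 3*(-743) + (1)*(-224) + (-4) = -2457 -> no discrepancy
step 6: x = 3*(-2457) + (1)*(-743) + (-4) = -8118 -> agrees with the trace
step 7: x = 3*(-8118) + (1)*(-2457) + (-4) = -26815 -> no discrepancy
The recomputation confirms every line.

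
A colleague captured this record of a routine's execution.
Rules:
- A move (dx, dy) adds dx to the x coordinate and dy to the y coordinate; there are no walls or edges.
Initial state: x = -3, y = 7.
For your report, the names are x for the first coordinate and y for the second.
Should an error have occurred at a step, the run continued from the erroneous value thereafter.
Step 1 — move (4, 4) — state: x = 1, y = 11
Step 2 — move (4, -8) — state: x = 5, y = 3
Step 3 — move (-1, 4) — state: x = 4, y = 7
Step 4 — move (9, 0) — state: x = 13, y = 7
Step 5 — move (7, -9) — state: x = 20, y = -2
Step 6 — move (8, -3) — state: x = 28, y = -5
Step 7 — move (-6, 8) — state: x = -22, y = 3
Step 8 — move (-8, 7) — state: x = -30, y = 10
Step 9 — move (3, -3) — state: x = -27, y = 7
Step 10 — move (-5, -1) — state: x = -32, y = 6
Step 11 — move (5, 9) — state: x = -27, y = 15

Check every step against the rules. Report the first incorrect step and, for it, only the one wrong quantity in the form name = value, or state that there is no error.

step 7, x = 22

1. x = -3 + (4) = 1, y = 7 + (4) = 11 (in agreement)
2. x = 1 + (4) = 5, y = 11 + (-8) = 3 (verified)
3. x = 5 + (-1) = 4, y = 3 + (4) = 7 (verified)
4. x = 4 + (9) = 13, y = 7 + (0) = 7 (verified)
5. x = 13 + (7) = 20, y = 7 + (-9) = -2 (matches)
6. x = 20 + (8) = 28, y = -2 + (-3) = -5 (confirmed correct)
7. x = 28 + (-6) = 22, y = -5 + (8) = 3 (this is not what the record shows)
So the first discrepancy is step 7, where the right value is x = 22.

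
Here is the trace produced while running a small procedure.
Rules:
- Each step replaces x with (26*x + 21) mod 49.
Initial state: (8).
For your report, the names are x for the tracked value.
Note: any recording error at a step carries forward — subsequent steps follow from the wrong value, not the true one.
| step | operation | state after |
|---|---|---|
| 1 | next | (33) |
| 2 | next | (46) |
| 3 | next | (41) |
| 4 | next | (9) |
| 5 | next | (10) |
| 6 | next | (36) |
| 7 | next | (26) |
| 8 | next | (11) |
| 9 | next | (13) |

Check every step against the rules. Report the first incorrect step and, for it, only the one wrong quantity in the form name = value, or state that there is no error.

Recomputing the run from the initial state:
step 1: x = 33
step 2: x = 46
step 3: x = 41
step 4: x = 9
step 5: x = 10
step 6: x = 36
step 7: x = 26
step 8: x = 11
step 9: x = 13
This matches the trace at every step.

no error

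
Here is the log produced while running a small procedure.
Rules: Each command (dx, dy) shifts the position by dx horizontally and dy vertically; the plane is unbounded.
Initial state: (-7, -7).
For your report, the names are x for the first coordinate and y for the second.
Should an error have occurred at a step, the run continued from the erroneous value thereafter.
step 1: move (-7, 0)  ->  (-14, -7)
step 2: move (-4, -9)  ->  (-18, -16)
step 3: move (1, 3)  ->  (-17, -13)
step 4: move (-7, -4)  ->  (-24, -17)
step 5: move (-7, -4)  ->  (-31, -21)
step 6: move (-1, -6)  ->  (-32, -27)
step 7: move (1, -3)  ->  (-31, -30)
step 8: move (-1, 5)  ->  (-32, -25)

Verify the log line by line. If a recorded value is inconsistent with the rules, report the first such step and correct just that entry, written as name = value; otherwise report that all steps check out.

Step 1: x = -7 + (-7) = -14, y = -7 + (0) = -7 — in agreement.
Step 2: x = -14 + (-4) = -18, y = -7 + (-9) = -16 — agrees with the log.
Step 3: x = -18 + (1) = -17, y = -16 + (3) = -13 — exactly as logged.
Step 4: x = -17 + (-7) = -24, y = -13 + (-4) = -17 — same as recorded.
Step 5: x = -24 + (-7) = -31, y = -17 + (-4) = -21 — agrees with the log.
Step 6: x = -31 + (-1) = -32, y = -21 + (-6) = -27 — agrees with the log.
Step 7: x = -32 + (1) = -31, y = -27 + (-3) = -30 — no discrepancy.
Step 8: x = -31 + (-1) = -32, y = -30 + (5) = -25 — matches.
Nothing is out of place; the run is error-free.

no error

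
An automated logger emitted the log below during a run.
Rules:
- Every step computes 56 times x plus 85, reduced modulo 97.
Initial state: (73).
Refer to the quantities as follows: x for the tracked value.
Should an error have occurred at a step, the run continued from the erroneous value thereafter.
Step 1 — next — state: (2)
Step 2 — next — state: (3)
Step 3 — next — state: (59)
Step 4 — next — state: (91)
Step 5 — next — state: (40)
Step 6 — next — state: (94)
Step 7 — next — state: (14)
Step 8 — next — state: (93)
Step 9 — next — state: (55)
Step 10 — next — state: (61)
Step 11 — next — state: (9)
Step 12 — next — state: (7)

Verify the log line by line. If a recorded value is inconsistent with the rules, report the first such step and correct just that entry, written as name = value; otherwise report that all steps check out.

Recomputing the run from the initial state:
step 1: x = 2
step 2: x = 3
step 3: x = 59
step 4: x = 91
step 5: x = 40
step 6: x = 94
step 7: x = 14
step 8: x = 93
step 9: x = 55
step 10: x = 61
step 11: x = 9
step 12: x = 7
This matches the log at every step.

no error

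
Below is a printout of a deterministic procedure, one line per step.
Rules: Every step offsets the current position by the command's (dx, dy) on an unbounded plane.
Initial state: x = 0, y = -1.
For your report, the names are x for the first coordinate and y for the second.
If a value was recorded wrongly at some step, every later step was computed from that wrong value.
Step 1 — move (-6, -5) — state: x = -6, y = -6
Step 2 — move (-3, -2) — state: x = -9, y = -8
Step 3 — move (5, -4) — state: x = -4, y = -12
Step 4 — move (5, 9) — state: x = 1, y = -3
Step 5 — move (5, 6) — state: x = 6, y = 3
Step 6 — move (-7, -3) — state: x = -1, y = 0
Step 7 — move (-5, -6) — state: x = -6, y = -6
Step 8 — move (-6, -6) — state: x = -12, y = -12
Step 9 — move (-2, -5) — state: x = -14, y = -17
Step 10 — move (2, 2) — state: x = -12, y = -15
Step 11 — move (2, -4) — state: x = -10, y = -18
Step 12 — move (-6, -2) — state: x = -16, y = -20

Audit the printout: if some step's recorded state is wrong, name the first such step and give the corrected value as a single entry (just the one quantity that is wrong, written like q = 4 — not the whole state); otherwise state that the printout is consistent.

step 11, y = -19

1. x = 0 + (-6) = -6, y = -1 + (-5) = -6 (same as recorded)
2. x = -6 + (-3) = -9, y = -6 + (-2) = -8 (verified)
3. x = -9 + (5) = -4, y = -8 + (-4) = -12 (same as recorded)
4. x = -4 + (5) = 1, y = -12 + (9) = -3 (in agreement)
5. x = 1 + (5) = 6, y = -3 + (6) = 3 (no discrepancy)
6. x = 6 + (-7) = -1, y = 3 + (-3) = 0 (matches)
7. x = -1 + (-5) = -6, y = 0 + (-6) = -6 (checks out)
8. x = -6 + (-6) = -12, y = -6 + (-6) = -12 (in agreement)
9. x = -12 + (-2) = -14, y = -12 + (-5) = -17 (checks out)
10. x = -14 + (2) = -12, y = -17 + (2) = -15 (same as recorded)
11. x = -12 + (2) = -10, y = -15 + (-4) = -19 (not what was recorded)
So the first discrepancy is step 11, where the right value is y = -19.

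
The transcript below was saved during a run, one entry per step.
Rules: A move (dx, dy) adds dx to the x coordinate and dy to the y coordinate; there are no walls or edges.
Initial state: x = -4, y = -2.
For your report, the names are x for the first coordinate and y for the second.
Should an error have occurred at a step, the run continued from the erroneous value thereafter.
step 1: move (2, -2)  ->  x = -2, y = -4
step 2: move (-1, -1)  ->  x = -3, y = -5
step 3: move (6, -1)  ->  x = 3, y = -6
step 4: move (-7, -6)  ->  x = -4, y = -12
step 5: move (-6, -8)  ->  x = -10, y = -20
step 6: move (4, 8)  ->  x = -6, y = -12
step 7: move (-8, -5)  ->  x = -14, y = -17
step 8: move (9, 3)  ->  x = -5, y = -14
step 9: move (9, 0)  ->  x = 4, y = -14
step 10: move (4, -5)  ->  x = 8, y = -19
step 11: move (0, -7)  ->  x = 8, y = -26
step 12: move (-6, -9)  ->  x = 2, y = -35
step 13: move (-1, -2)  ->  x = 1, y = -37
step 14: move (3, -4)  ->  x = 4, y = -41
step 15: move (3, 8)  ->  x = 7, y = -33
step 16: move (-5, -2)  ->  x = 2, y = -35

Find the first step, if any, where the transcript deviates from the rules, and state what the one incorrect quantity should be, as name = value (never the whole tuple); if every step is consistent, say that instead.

no error

Recomputing the run from the initial state:
step 1: x = -2, y = -4
step 2: x = -3, y = -5
step 3: x = 3, y = -6
step 4: x = -4, y = -12
step 5: x = -10, y = -20
step 6: x = -6, y = -12
step 7: x = -14, y = -17
step 8: x = -5, y = -14
step 9: x = 4, y = -14
step 10: x = 8, y = -19
step 11: x = 8, y = -26
step 12: x = 2, y = -35
step 13: x = 1, y = -37
step 14: x = 4, y = -41
step 15: x = 7, y = -33
step 16: x = 2, y = -35
This matches the transcript at every step.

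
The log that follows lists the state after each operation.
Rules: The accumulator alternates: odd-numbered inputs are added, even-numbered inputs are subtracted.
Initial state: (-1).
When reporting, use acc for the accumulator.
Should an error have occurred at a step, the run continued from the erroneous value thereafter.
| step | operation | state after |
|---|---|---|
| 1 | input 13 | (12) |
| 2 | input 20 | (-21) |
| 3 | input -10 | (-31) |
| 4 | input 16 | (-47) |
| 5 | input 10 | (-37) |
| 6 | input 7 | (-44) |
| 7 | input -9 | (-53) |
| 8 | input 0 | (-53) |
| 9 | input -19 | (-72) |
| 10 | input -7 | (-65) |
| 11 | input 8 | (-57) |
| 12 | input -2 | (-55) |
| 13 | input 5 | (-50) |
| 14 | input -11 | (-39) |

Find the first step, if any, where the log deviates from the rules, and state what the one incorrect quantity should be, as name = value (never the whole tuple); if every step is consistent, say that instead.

step 2, acc = -8

step 1: acc = -1 + 13 = 12 -> exactly as logged
step 2: acc = 12 - 20 = -8 -> a discrepancy with the log
Step 2 is the first one off; corrected, acc = -8.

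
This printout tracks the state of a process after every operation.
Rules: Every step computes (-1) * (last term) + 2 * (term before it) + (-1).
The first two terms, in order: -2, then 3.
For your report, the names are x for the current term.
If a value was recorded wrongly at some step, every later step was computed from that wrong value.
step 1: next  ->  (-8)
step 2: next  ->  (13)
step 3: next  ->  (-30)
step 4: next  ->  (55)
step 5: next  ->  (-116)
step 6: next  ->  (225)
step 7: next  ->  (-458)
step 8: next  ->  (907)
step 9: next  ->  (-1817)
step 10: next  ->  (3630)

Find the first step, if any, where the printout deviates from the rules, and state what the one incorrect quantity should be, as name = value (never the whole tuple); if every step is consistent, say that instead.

step 9, x = -1824

Recomputing the run from the initial state:
step 1: x = -8
step 2: x = 13
step 3: x = -30
step 4: x = 55
step 5: x = -116
step 6: x = 225
step 7: x = -458
step 8: x = 907
step 9: x = -1824
step 10: x = 3637
The first disagreement with the printout is at step 9, where the value should be x = -1824.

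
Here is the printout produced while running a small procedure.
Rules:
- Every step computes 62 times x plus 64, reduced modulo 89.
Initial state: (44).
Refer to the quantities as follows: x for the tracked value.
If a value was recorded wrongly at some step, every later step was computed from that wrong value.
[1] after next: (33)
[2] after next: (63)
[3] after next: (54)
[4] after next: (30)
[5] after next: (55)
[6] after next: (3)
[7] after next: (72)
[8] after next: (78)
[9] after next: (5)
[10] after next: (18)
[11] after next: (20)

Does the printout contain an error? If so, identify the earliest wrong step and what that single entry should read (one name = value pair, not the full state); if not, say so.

Recomputing the run from the initial state:
step 1: x = 33
step 2: x = 63
step 3: x = 54
step 4: x = 30
step 5: x = 55
step 6: x = 3
step 7: x = 72
step 8: x = 78
step 9: x = 5
step 10: x = 18
step 11: x = 23
The first disagreement with the printout is at step 11, where the value should be x = 23.

step 11, x = 23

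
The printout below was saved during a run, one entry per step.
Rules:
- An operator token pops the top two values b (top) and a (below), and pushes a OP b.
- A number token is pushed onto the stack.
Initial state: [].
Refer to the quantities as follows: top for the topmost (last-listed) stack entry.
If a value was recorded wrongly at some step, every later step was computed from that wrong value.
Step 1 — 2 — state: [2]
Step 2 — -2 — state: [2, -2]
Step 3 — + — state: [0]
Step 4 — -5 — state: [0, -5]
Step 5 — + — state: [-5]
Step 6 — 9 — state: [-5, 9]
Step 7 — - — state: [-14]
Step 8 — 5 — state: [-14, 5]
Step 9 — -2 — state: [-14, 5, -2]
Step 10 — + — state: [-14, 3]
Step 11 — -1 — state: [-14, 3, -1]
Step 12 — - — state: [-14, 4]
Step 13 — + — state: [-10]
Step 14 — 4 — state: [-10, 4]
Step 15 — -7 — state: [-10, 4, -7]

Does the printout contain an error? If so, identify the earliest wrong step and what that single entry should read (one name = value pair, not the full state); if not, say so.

no error

Step 1: push 2: top = 2 — agrees with the printout.
Step 2: push -2: top = -2 — same as recorded.
Step 3: 2 + -2 = 0 — exactly as logged.
Step 4: push -5: top = -5 — matches.
Step 5: 0 + -5 = -5 — consistent with the printout.
Step 6: push 9: top = 9 — checks out.
Step 7: -5 - 9 = -14 — checks out.
Step 8: push 5: top = 5 — agrees with the printout.
Step 9: push -2: top = -2 — exactly as logged.
Step 10: 5 + -2 = 3 — matches.
Step 11: push -1: top = -1 — exactly as logged.
Step 12: 3 - -1 = 4 — consistent with the printout.
Step 13: -14 + 4 = -10 — checks out.
Step 14: push 4: top = 4 — consistent with the printout.
Step 15: push -7: top = -7 — matches.
Every step is consistent.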